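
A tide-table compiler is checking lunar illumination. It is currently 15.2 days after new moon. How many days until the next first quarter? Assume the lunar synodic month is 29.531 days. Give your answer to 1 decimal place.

First quarter is 0.25 of the way through the cycle: age 0.25 × 29.531 = 7.383 d.
Already past this cycle's first quarter; the next is at 7.383 + 29.531 = 36.914 d, so 36.914 − 15.2 = 21.714 days.

21.7 days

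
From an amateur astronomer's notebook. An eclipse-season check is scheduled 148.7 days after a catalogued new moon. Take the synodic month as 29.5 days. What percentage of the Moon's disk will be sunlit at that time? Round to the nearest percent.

148.7/29.5 = 5.041 lunations, so 5 complete cycles and 1.20 d into the next.
Elongation θ = 360° × 1.20/29.5 ≈ 14.6°.
Illuminated fraction = (1 − cos 14.6°)/2 = (1 − 0.968)/2 ≈ 0.016, so 2%.

2%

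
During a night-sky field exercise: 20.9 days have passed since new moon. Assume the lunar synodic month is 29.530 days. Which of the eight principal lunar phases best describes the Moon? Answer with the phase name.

last quarter

At 20.9/29.530 of the cycle, θ ≈ 255° — the last quarter range.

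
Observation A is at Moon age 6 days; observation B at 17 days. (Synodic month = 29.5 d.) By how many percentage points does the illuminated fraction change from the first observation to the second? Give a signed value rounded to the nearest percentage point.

First observation: θ = 360°·6/29.5 = 73.2°, so f = 0.356.
Second observation: θ = 207.5°, f = 0.944.
Δf = 0.944 − 0.356 = +0.588, i.e. +59 pp.

+59 percentage points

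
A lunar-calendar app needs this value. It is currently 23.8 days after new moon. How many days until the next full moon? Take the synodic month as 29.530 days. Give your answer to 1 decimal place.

20.5 days

Full moon occurs at elongation 180°, i.e. at age 29.530 × 180/360 = 14.765 d.
Already past this cycle's full moon; the next is at 14.765 + 29.530 = 44.295 d, so 44.295 − 23.8 = 20.495 days.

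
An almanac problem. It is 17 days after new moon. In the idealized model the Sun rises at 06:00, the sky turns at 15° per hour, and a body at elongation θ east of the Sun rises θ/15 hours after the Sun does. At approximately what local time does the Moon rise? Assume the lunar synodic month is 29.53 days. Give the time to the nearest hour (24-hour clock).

Phase angle: θ = 360°·(17 d)/(29.53 d) = 207.2°.
The Moon trails the Sun by θ/15 = 207.2/15 ≈ 13.82 hours.
06:00 + 13.82 h ≈ 19:49 → 20:00 to the nearest hour.

20:00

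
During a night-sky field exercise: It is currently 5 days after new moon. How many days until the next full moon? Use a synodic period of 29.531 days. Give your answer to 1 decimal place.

Full moon is 0.5 of the way through the cycle: age 0.5 × 29.531 = 14.765 d.
That is 14.765 − 5 = 9.765 days ahead.

9.8 days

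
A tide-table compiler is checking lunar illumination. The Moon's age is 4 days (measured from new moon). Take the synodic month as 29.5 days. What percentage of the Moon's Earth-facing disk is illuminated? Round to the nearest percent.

17%

The Moon has covered 4/29.5 of its cycle, so θ ≈ 360° × 4/29.5 = 48.8°.
Illuminated fraction = (1 − cos 48.8°)/2 = (1 − 0.659)/2 ≈ 0.171, so 17%.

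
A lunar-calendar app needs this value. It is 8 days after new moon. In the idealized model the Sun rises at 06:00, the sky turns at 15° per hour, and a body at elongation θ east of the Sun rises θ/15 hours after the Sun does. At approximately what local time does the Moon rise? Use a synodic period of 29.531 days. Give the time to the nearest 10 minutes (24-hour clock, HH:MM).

12:30

Elongation θ = 360° × 8/29.531 ≈ 97.5°.
Delay after the Sun = 97.5° / (15°/h) ≈ 6.50 h.
06:00 + 6.502 h ≈ 12:30 → 12:30 to the nearest ten minutes.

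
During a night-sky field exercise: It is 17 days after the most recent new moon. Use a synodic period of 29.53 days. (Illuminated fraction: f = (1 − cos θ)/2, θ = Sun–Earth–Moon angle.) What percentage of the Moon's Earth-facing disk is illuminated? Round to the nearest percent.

94%

Phase angle: θ = 360°·(17 d)/(29.53 d) = 207.2°.
cos 207.2° = (-0.889), so f = (1 − (-0.889))/2 = 0.945, so 94%.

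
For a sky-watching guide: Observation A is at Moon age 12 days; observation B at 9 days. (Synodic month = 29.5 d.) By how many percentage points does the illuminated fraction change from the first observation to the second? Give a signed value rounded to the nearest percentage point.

-25 percentage points

θ₁ = 360° × 12/29.5 = 146.4°, f₁ = (1 − cos θ₁)/2 = 0.917.
θ₂ = 360° × 9/29.5 = 109.8°, f₂ = (1 − cos θ₂)/2 = 0.670.
Change = f₂ − f₁ = -0.247 → -25 percentage points.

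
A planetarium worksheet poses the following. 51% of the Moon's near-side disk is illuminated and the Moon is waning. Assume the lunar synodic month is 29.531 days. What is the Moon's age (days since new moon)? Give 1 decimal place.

22.1 days

Invert f = (1 − cos θ)/2 to get cos θ = 1 − 2(0.51) = -0.020, hence θ₀ = arccos -0.020 = 91.1°.
Waning ⇒ past full, so θ = 360° − 91.1° = 268.9°.
At 360°/29.531 d per day, 268.9° corresponds to 22.05 days.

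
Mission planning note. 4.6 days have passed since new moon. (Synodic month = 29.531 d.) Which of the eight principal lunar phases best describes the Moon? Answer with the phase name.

waxing crescent

θ ≈ 360° × 4.6/29.531 = 56°, which falls in the waxing crescent sector.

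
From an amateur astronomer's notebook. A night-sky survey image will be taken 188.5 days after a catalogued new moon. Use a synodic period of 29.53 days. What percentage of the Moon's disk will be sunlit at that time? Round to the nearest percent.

188.5/29.53 = 6.383 lunations, so 6 complete cycles and 11.32 d into the next.
Elongation θ = 360° × 11.32/29.53 ≈ 138.0°.
Illuminated fraction = (1 − cos 138.0°)/2 = (1 − (-0.743))/2 ≈ 0.872, so 87%.

87%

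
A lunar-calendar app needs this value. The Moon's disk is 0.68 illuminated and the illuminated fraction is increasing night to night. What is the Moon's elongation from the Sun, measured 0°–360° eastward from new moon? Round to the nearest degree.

111°

cos θ = 1 − 2f = -0.360, giving a principal value of 111.1°.
The Moon is waxing (0°–180°), so θ = 111.1° directly.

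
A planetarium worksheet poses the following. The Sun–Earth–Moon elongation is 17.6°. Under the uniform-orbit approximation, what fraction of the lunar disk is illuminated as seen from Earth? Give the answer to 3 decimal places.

0.023

Half-versine of 17.6°: (1 − 0.953)/2 = 0.023.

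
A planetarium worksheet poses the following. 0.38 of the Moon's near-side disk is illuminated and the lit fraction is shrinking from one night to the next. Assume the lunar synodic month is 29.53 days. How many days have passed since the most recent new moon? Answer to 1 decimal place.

Invert f = (1 − cos θ)/2 to get cos θ = 1 − 2(0.38) = 0.240, hence θ₀ = arccos 0.240 = 76.1°.
Since the Moon is past full (waning), take the reflex angle: θ = 360° − 76.1° = 283.9°.
Age = 29.53 × 283.9°/360° ≈ 23.29 days.

23.3 days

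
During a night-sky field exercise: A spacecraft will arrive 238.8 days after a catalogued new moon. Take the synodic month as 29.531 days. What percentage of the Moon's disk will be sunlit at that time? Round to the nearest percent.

238.8/29.531 = 8.086 lunations, so 8 complete cycles and 2.55 d into the next.
Phase angle: θ = 360°·(2.55 d)/(29.531 d) = 31.1°.
With cos θ = 0.856, the lit fraction is (1 − 0.856)/2 ≈ 0.072, so 7%.

7%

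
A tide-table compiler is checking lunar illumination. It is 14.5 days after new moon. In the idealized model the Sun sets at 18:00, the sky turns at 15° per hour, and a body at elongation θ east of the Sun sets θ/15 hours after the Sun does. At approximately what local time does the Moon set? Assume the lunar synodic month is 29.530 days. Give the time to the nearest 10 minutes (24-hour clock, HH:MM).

Elongation θ = 360° × 14.5/29.530 ≈ 176.8°.
Delay after the Sun = 176.8° / (15°/h) ≈ 11.78 h.
18:00 + 11.785 h ≈ 05:47 → 05:50 to the nearest ten minutes.

05:50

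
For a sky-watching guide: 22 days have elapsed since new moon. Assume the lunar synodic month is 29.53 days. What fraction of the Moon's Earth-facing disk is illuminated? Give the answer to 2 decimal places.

0.52

Elongation θ = 360° × 22/29.53 ≈ 268.2°.
With cos θ = (-0.031), the lit fraction is (1 − (-0.031))/2 ≈ 0.516.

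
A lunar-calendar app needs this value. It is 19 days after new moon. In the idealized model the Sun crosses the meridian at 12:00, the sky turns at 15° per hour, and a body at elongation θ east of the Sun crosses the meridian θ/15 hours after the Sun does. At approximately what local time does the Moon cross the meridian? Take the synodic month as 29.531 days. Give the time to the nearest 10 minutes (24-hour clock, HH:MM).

03:30

Elongation θ = 360° × 19/29.531 ≈ 231.6°.
Delay after the Sun = 231.6° / (15°/h) ≈ 15.44 h.
12:00 + 15.441 h ≈ 03:26 → 03:30 to the nearest ten minutes.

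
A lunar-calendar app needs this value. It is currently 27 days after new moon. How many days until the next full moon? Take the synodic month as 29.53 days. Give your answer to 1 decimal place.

Full moon is 0.5 of the way through the cycle: age 0.5 × 29.53 = 14.765 d.
This lunation's full moon (14.765 d) has passed, so add one period: 44.295 − 27 = 17.295 days.

17.3 days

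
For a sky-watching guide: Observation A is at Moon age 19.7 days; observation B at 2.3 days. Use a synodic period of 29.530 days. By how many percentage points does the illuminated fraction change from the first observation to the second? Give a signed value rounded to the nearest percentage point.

First observation: θ = 360°·19.7/29.530 = 240.2°, so f = 0.749.
Second observation: θ = 28.0°, f = 0.059.
Δf = 0.059 − 0.749 = -0.690, i.e. -69 pp.

-69 pp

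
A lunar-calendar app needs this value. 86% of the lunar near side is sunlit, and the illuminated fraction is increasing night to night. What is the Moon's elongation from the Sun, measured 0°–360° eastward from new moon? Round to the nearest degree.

From f = (1 − cos θ)/2: cos θ = 1 − 2×0.86 = -0.720; arccos → 136.1°.
Before full moon the principal value applies: θ = 136.1°.

136°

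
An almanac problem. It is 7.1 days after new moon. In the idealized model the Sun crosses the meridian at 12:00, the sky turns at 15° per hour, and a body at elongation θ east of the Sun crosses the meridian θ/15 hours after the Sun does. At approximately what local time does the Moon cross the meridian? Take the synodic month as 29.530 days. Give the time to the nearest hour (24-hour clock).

18:00

The Moon has covered 7.1/29.530 of its cycle, so θ ≈ 360° × 7.1/29.530 = 86.6°.
Delay after the Sun = 86.6° / (15°/h) ≈ 5.77 h.
12:00 + 5.77 h ≈ 17:46 → 18:00 to the nearest hour.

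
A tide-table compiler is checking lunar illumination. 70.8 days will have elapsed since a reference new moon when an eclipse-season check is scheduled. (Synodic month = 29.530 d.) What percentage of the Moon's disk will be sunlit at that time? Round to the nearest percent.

90%

Reduce mod P: 70.8 − 2×29.530 = 11.74 d into the current lunation.
Phase angle: θ = 360°·(11.74 d)/(29.530 d) = 143.1°.
With cos θ = (-0.800), the lit fraction is (1 − (-0.800))/2 ≈ 0.900, so 90%.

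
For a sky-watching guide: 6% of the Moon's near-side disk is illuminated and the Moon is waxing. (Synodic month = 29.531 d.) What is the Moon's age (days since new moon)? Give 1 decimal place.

Invert f = (1 − cos θ)/2 to get cos θ = 1 − 2(0.06) = 0.880, hence θ₀ = arccos 0.880 = 28.4°.
Waxing ⇒ before full, so θ = 28.4°.
That fraction of the synodic month is 28.4/360 × 29.531 d ≈ 2.33 d.

2.3 days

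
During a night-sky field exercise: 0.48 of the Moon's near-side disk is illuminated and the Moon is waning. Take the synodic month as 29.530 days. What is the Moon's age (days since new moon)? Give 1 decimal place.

Invert f = (1 − cos θ)/2 to get cos θ = 1 − 2(0.48) = 0.040, hence θ₀ = arccos 0.040 = 87.7°.
A waning Moon lies in 180°–360°, so θ = 360° − 87.7° = 272.3°.
At 360°/29.530 d per day, 272.3° corresponds to 22.34 days.

22.3 days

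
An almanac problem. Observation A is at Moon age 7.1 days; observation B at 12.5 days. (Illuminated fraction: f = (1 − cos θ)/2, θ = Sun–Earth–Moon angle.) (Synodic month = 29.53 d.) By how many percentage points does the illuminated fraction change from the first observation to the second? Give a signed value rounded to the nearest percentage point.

θ₁ = 360° × 7.1/29.53 = 86.6°, f₁ = (1 − cos θ₁)/2 = 0.470.
θ₂ = 360° × 12.5/29.53 = 152.4°, f₂ = (1 − cos θ₂)/2 = 0.943.
Change = f₂ − f₁ = +0.473 → +47 percentage points.

+47 pp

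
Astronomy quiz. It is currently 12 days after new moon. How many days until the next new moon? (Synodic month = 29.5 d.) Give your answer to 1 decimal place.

17.5 days

One full lunation from the last new moon is 29.5 d; remaining = 29.5 − 12 = 17.500 d.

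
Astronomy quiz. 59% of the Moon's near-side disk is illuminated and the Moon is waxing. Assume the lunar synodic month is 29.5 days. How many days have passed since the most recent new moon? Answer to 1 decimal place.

8.2 days

From f = (1 − cos θ)/2: cos θ = 1 − 2×0.59 = -0.180; arccos → 100.4°.
Before full moon the principal value applies: θ = 100.4°.
Age = 29.5 × 100.4°/360° ≈ 8.22 days.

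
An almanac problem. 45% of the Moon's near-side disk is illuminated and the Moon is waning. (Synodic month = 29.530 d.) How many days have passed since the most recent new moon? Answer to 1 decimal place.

22.6 days

cos θ = 1 − 2f = 0.100, giving a principal value of 84.3°.
A waning Moon lies in 180°–360°, so θ = 360° − 84.3° = 275.7°.
At 360°/29.530 d per day, 275.7° corresponds to 22.62 days.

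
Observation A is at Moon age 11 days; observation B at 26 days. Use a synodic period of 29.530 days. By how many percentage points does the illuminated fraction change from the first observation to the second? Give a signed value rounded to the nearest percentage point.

First observation: θ = 360°·11/29.530 = 134.1°, so f = 0.848.
Second observation: θ = 317.0°, f = 0.135.
Δf = 0.135 − 0.848 = -0.713, i.e. -71 pp.

-71 pp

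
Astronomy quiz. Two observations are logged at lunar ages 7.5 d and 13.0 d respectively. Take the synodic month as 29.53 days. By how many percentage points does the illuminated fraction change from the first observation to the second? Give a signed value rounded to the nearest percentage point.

First observation: θ = 360°·7.5/29.53 = 91.4°, so f = 0.512.
Second observation: θ = 158.5°, f = 0.965.
Δf = 0.965 − 0.512 = +0.453, i.e. +45 pp.

+45 percentage points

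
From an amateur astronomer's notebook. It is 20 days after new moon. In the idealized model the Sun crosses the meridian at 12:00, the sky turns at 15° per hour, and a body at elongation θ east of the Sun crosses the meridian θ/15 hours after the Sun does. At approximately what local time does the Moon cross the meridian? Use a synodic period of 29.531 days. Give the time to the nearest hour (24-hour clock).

Phase angle: θ = 360°·(20 d)/(29.531 d) = 243.8°.
The Moon trails the Sun by θ/15 = 243.8/15 ≈ 16.25 hours.
12:00 + 16.25 h ≈ 04:15 → 04:00 to the nearest hour.

04:00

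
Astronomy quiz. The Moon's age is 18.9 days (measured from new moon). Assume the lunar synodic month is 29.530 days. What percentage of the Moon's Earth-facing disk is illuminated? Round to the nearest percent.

Phase angle: θ = 360°·(18.9 d)/(29.530 d) = 230.4°.
With cos θ = (-0.637), the lit fraction is (1 − (-0.637))/2 ≈ 0.819, so 82%.

82%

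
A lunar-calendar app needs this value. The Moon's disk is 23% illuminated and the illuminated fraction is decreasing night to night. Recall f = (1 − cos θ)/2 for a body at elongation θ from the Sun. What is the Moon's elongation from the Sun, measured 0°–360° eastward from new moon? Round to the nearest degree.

303°

Invert f = (1 − cos θ)/2 to get cos θ = 1 − 2(0.23) = 0.540, hence θ₀ = arccos 0.540 = 57.3°.
Waning ⇒ past full, so θ = 360° − 57.3° = 302.7°.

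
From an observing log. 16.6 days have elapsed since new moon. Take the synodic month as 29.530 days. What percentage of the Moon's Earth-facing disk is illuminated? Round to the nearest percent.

The Moon has covered 16.6/29.530 of its cycle, so θ ≈ 360° × 16.6/29.530 = 202.4°.
cos 202.4° = (-0.925), so f = (1 − (-0.925))/2 = 0.962, so 96%.

96%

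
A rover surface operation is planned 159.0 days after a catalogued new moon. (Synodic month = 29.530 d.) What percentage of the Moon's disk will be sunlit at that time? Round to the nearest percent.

87%

159.0 d spans 5 complete synodic months (5 × 29.530 = 147.65 d) plus 11.35 d.
Elongation θ = 360° × 11.35/29.530 ≈ 138.4°.
cos 138.4° = (-0.747), so f = (1 − (-0.747))/2 = 0.874, so 87%.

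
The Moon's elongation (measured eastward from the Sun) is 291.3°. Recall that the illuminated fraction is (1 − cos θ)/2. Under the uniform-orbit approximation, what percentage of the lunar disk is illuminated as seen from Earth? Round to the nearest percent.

Half-versine of 291.3°: (1 − 0.363)/2 = 0.318, i.e. 32%.

32%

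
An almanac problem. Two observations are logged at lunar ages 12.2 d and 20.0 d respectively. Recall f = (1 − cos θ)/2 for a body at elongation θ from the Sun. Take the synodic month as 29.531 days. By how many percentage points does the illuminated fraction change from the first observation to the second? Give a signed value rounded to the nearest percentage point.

-21 pp

θ₁ = 360° × 12.2/29.531 = 148.7°, f₁ = (1 − cos θ₁)/2 = 0.927.
θ₂ = 360° × 20.0/29.531 = 243.8°, f₂ = (1 − cos θ₂)/2 = 0.721.
Change = f₂ − f₁ = -0.207 → -21 percentage points.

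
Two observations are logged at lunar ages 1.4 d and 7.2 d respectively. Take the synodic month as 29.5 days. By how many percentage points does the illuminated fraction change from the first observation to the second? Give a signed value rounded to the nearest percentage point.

+46 percentage points

θ₁ = 360° × 1.4/29.5 = 17.1°, f₁ = (1 − cos θ₁)/2 = 0.022.
θ₂ = 360° × 7.2/29.5 = 87.9°, f₂ = (1 − cos θ₂)/2 = 0.481.
Change = f₂ − f₁ = +0.459 → +46 percentage points.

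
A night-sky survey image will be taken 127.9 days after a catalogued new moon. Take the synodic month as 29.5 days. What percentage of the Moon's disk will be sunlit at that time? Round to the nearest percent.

Reduce mod P: 127.9 − 4×29.5 = 9.90 d into the current lunation.
The Moon has covered 9.90/29.5 of its cycle, so θ ≈ 360° × 9.90/29.5 = 120.8°.
cos 120.8° = (-0.512), so f = (1 − (-0.512))/2 = 0.756, so 76%.

76%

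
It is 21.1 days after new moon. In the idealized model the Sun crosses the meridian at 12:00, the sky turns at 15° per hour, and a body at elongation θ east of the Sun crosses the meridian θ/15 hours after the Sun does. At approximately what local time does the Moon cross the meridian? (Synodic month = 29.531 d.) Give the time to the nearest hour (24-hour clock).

05:00

Phase angle: θ = 360°·(21.1 d)/(29.531 d) = 257.2°.
At 15° of sky rotation per hour, 257.2° corresponds to a 17.15 h lag.
12:00 + 17.15 h ≈ 05:09 → 05:00 to the nearest hour.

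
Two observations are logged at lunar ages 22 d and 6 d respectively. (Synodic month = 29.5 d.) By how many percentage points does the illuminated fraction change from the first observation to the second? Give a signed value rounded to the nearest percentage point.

-16 percentage points

First observation: θ = 360°·22/29.5 = 268.5°, so f = 0.513.
Second observation: θ = 73.2°, f = 0.356.
Δf = 0.356 − 0.513 = -0.158, i.e. -16 pp.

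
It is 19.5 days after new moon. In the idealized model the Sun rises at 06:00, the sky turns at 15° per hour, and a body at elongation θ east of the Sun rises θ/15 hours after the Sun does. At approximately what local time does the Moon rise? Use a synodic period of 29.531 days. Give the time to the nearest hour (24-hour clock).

Elongation θ = 360° × 19.5/29.531 ≈ 237.7°.
Delay after the Sun = 237.7° / (15°/h) ≈ 15.85 h.
06:00 + 15.85 h ≈ 21:51 → 22:00 to the nearest hour.

22:00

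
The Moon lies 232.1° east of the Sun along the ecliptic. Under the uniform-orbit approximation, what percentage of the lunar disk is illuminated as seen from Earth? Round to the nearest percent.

81%

cos 232.1° = (-0.614), so f = (1 − (-0.614))/2 = 0.807, i.e. 81%.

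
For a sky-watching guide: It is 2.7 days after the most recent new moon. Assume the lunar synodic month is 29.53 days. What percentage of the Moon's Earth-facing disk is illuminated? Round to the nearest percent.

8%

Elongation θ = 360° × 2.7/29.53 ≈ 32.9°.
Illuminated fraction = (1 − cos 32.9°)/2 = (1 − 0.839)/2 ≈ 0.080, so 8%.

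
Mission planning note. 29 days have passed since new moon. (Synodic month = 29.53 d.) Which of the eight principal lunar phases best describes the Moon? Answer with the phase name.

new moon

θ ≈ 360° × 29/29.53 = 354°, which falls in the new moon sector.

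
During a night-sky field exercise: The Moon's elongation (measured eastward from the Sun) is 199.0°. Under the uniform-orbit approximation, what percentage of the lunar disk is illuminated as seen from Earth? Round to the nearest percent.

97%

f = (1 − cos 199.0°)/2 = (1 − (-0.946))/2 ≈ 0.973, i.e. 97%.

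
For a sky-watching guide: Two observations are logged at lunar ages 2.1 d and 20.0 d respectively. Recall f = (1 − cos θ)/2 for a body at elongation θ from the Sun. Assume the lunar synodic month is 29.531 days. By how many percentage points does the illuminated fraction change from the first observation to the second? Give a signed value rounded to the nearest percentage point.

+67 pp

θ₁ = 360° × 2.1/29.531 = 25.6°, f₁ = (1 − cos θ₁)/2 = 0.049.
θ₂ = 360° × 20.0/29.531 = 243.8°, f₂ = (1 − cos θ₂)/2 = 0.721.
Change = f₂ − f₁ = +0.672 → +67 percentage points.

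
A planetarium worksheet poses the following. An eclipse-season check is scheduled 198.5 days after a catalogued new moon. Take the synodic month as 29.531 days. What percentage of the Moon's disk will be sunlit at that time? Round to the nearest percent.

Reduce mod P: 198.5 − 6×29.531 = 21.31 d into the current lunation.
The Moon has covered 21.31/29.531 of its cycle, so θ ≈ 360° × 21.31/29.531 = 259.8°.
cos 259.8° = (-0.177), so f = (1 − (-0.177))/2 = 0.588, so 59%.

59%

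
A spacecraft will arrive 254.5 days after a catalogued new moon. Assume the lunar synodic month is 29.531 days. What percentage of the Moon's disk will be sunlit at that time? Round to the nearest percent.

87%

254.5 d spans 8 complete synodic months (8 × 29.531 = 236.25 d) plus 18.25 d.
The Moon has covered 18.25/29.531 of its cycle, so θ ≈ 360° × 18.25/29.531 = 222.5°.
cos 222.5° = (-0.737), so f = (1 − (-0.737))/2 = 0.869, so 87%.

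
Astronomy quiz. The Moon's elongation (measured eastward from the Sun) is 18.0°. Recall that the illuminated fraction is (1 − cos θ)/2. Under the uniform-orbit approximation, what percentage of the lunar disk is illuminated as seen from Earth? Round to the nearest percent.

2%

f = (1 − cos 18.0°)/2 = (1 − 0.951)/2 ≈ 0.024, i.e. 2%.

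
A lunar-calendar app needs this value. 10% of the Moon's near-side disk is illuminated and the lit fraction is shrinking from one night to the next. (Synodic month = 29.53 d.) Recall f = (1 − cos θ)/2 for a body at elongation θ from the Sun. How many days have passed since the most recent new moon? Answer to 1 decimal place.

Invert f = (1 − cos θ)/2 to get cos θ = 1 − 2(0.10) = 0.800, hence θ₀ = arccos 0.800 = 36.9°.
A waning Moon lies in 180°–360°, so θ = 360° − 36.9° = 323.1°.
Age = 29.53 × 323.1°/360° ≈ 26.51 days.

26.5 days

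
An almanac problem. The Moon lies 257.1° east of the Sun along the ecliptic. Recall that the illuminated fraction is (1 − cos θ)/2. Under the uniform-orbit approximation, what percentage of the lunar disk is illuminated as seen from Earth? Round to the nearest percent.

f = (1 − cos 257.1°)/2 = (1 − (-0.223))/2 ≈ 0.612, i.e. 61%.

61%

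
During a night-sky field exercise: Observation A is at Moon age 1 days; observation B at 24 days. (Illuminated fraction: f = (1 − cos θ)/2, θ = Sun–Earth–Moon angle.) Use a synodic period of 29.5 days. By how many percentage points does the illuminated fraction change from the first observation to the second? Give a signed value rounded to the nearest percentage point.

First observation: θ = 360°·1/29.5 = 12.2°, so f = 0.011.
Second observation: θ = 292.9°, f = 0.306.
Δf = 0.306 − 0.011 = +0.294, i.e. +29 pp.

+29 percentage points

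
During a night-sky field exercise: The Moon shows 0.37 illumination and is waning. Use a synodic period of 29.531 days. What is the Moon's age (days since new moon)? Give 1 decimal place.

cos θ = 1 − 2f = 0.260, giving a principal value of 74.9°.
Since the Moon is past full (waning), take the reflex angle: θ = 360° − 74.9° = 285.1°.
That fraction of the synodic month is 285.1/360 × 29.531 d ≈ 23.38 d.

23.4 days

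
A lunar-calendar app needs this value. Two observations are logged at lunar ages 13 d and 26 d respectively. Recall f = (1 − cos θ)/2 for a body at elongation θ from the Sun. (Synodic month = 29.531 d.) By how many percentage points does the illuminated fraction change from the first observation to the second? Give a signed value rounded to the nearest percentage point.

-83 percentage points

θ₁ = 360° × 13/29.531 = 158.5°, f₁ = (1 − cos θ₁)/2 = 0.965.
θ₂ = 360° × 26/29.531 = 317.0°, f₂ = (1 − cos θ₂)/2 = 0.135.
Change = f₂ − f₁ = -0.831 → -83 percentage points.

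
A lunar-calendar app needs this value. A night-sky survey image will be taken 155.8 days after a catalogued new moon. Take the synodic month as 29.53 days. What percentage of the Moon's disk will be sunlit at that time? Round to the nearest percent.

58%

155.8/29.53 = 5.276 lunations, so 5 complete cycles and 8.15 d into the next.
Phase angle: θ = 360°·(8.15 d)/(29.53 d) = 99.4°.
Illuminated fraction = (1 − cos 99.4°)/2 = (1 − (-0.163))/2 ≈ 0.581, so 58%.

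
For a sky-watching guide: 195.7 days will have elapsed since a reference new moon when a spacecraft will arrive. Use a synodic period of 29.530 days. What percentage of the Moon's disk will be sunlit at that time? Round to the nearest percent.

85%

195.7 d spans 6 complete synodic months (6 × 29.530 = 177.18 d) plus 18.52 d.
Elongation θ = 360° × 18.52/29.530 ≈ 225.8°.
cos 225.8° = (-0.697), so f = (1 − (-0.697))/2 = 0.849, so 85%.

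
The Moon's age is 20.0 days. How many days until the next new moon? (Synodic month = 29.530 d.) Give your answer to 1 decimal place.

One full lunation from the last new moon is 29.530 d; remaining = 29.530 − 20.0 = 9.530 d.

9.5 days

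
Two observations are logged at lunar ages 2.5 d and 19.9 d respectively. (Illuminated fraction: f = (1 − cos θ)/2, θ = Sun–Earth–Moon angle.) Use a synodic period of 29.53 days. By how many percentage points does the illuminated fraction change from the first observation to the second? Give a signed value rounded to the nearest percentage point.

+66 percentage points

θ₁ = 360° × 2.5/29.53 = 30.5°, f₁ = (1 − cos θ₁)/2 = 0.069.
θ₂ = 360° × 19.9/29.53 = 242.6°, f₂ = (1 − cos θ₂)/2 = 0.730.
Change = f₂ − f₁ = +0.661 → +66 percentage points.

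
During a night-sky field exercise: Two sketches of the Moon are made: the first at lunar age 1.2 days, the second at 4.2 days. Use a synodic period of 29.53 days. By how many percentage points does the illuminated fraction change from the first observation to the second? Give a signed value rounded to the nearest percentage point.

θ₁ = 360° × 1.2/29.53 = 14.6°, f₁ = (1 − cos θ₁)/2 = 0.016.
θ₂ = 360° × 4.2/29.53 = 51.2°, f₂ = (1 − cos θ₂)/2 = 0.187.
Change = f₂ − f₁ = +0.171 → +17 percentage points.

+17 pp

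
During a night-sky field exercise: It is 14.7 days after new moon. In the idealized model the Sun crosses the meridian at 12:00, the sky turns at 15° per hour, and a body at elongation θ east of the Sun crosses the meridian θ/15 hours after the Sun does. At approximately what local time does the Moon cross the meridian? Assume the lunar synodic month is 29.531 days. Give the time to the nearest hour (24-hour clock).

00:00

The Moon has covered 14.7/29.531 of its cycle, so θ ≈ 360° × 14.7/29.531 = 179.2°.
The Moon trails the Sun by θ/15 = 179.2/15 ≈ 11.95 hours.
12:00 + 11.95 h ≈ 23:57 → 00:00 to the nearest hour.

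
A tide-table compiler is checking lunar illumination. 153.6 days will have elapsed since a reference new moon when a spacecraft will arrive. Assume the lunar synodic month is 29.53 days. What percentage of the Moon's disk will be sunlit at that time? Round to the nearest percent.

Reduce mod P: 153.6 − 5×29.53 = 5.95 d into the current lunation.
Phase angle: θ = 360°·(5.95 d)/(29.53 d) = 72.5°.
Illuminated fraction = (1 − cos 72.5°)/2 = (1 − 0.300)/2 ≈ 0.350, so 35%.

35%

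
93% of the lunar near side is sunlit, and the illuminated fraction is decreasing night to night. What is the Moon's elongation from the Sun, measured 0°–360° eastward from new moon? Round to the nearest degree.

From f = (1 − cos θ)/2: cos θ = 1 − 2×0.93 = -0.860; arccos → 149.3°.
A waning Moon lies in 180°–360°, so θ = 360° − 149.3° = 210.7°.

211°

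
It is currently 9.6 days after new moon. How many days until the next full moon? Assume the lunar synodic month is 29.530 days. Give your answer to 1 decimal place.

5.2 days

Full moon occurs at elongation 180°, i.e. at age 29.530 × 180/360 = 14.765 d.
That is 14.765 − 9.6 = 5.165 days ahead.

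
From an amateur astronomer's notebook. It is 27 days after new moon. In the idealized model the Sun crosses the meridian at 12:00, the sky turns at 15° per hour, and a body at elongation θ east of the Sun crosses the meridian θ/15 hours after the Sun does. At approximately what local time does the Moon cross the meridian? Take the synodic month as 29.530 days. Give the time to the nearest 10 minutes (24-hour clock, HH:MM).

10:00

The Moon has covered 27/29.530 of its cycle, so θ ≈ 360° × 27/29.530 = 329.2°.
At 15° of sky rotation per hour, 329.2° corresponds to a 21.94 h lag.
12:00 + 21.944 h ≈ 09:57 → 10:00 to the nearest ten minutes.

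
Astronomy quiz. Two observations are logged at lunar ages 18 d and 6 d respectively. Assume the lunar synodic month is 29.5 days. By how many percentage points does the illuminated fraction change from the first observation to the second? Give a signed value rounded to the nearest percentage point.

-53 pp

θ₁ = 360° × 18/29.5 = 219.7°, f₁ = (1 − cos θ₁)/2 = 0.885.
θ₂ = 360° × 6/29.5 = 73.2°, f₂ = (1 − cos θ₂)/2 = 0.356.
Change = f₂ − f₁ = -0.529 → -53 percentage points.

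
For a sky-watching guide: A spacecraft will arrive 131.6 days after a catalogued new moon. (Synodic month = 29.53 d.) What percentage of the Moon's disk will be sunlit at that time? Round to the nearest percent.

131.6/29.53 = 4.456 lunations, so 4 complete cycles and 13.48 d into the next.
Phase angle: θ = 360°·(13.48 d)/(29.53 d) = 164.3°.
Illuminated fraction = (1 − cos 164.3°)/2 = (1 − (-0.963))/2 ≈ 0.981, so 98%.

98%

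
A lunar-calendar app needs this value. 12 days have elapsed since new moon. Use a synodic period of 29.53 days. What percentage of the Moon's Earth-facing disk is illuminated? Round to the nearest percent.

92%

Elongation θ = 360° × 12/29.53 ≈ 146.3°.
With cos θ = (-0.832), the lit fraction is (1 − (-0.832))/2 ≈ 0.916, so 92%.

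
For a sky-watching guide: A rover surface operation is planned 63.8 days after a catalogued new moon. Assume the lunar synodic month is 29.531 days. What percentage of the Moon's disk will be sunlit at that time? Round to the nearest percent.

23%

63.8 d spans 2 complete synodic months (2 × 29.531 = 59.06 d) plus 4.74 d.
The Moon has covered 4.74/29.531 of its cycle, so θ ≈ 360° × 4.74/29.531 = 57.8°.
Illuminated fraction = (1 − cos 57.8°)/2 = (1 − 0.533)/2 ≈ 0.233, so 23%.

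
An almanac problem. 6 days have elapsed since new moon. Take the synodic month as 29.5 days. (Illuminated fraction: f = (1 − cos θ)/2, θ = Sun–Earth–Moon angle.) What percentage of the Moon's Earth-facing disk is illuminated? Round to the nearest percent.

36%

The Moon has covered 6/29.5 of its cycle, so θ ≈ 360° × 6/29.5 = 73.2°.
Illuminated fraction = (1 − cos 73.2°)/2 = (1 − 0.289)/2 ≈ 0.356, so 36%.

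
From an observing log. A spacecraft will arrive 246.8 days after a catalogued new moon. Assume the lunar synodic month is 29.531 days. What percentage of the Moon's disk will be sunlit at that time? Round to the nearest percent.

81%

Reduce mod P: 246.8 − 8×29.531 = 10.55 d into the current lunation.
Elongation θ = 360° × 10.55/29.531 ≈ 128.6°.
With cos θ = (-0.624), the lit fraction is (1 − (-0.624))/2 ≈ 0.812, so 81%.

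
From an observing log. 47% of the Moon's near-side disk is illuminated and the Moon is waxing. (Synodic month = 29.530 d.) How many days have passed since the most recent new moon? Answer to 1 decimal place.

Invert f = (1 − cos θ)/2 to get cos θ = 1 − 2(0.47) = 0.060, hence θ₀ = arccos 0.060 = 86.6°.
The Moon is waxing (0°–180°), so θ = 86.6° directly.
Age = 29.530 × 86.6°/360° ≈ 7.10 days.

7.1 days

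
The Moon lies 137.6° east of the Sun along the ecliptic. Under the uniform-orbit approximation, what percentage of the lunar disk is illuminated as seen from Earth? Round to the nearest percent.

87%

Half-versine of 137.6°: (1 − (-0.738))/2 = 0.869, i.e. 87%.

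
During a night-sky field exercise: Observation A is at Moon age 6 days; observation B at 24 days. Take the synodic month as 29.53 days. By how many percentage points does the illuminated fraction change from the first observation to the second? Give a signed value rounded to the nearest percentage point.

-5 pp

θ₁ = 360° × 6/29.53 = 73.1°, f₁ = (1 − cos θ₁)/2 = 0.355.
θ₂ = 360° × 24/29.53 = 292.6°, f₂ = (1 − cos θ₂)/2 = 0.308.
Change = f₂ − f₁ = -0.047 → -5 percentage points.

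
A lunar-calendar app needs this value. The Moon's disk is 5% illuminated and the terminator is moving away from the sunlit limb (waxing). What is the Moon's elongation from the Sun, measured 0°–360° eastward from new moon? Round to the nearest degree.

26°

From f = (1 − cos θ)/2: cos θ = 1 − 2×0.05 = 0.900; arccos → 25.8°.
Before full moon the principal value applies: θ = 25.8°.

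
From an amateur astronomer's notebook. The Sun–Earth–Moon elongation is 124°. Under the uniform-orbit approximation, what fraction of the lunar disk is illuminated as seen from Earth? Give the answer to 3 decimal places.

0.780

Half-versine of 124°: (1 − (-0.559))/2 = 0.780.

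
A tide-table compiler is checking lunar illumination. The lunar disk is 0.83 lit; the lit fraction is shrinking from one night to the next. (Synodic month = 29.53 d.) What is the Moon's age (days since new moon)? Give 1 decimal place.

18.8 days

Invert f = (1 − cos θ)/2 to get cos θ = 1 − 2(0.83) = -0.660, hence θ₀ = arccos -0.660 = 131.3°.
A waning Moon lies in 180°–360°, so θ = 360° − 131.3° = 228.7°.
At 360°/29.53 d per day, 228.7° corresponds to 18.76 days.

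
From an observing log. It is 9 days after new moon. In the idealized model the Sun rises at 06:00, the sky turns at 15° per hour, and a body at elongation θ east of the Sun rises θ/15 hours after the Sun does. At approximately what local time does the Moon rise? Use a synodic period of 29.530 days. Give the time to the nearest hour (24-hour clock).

Elongation θ = 360° × 9/29.530 ≈ 109.7°.
The Moon trails the Sun by θ/15 = 109.7/15 ≈ 7.31 hours.
06:00 + 7.31 h ≈ 13:19 → 13:00 to the nearest hour.

13:00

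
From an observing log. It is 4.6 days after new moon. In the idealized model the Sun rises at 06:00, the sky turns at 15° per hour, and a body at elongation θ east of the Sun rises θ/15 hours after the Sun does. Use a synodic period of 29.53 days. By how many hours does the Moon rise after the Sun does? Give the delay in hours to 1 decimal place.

The Moon has covered 4.6/29.53 of its cycle, so θ ≈ 360° × 4.6/29.53 = 56.1°.
At 15° of sky rotation per hour, 56.1° corresponds to a 3.74 h lag.
So the Moon rises 3.74 h after the Sun.

3.7 h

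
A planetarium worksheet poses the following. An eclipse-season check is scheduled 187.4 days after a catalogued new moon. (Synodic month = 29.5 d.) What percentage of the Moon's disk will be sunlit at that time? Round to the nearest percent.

Reduce mod P: 187.4 − 6×29.5 = 10.40 d into the current lunation.
The Moon has covered 10.40/29.5 of its cycle, so θ ≈ 360° × 10.40/29.5 = 126.9°.
cos 126.9° = (-0.601), so f = (1 − (-0.601))/2 = 0.800, so 80%.

80%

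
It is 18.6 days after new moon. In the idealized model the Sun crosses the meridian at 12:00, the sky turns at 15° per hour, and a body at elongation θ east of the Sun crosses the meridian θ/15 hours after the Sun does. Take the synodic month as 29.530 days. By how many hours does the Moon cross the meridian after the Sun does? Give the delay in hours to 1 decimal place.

Elongation θ = 360° × 18.6/29.530 ≈ 226.8°.
Delay after the Sun = 226.8° / (15°/h) ≈ 15.12 h.
So the Moon crosses the meridian 15.12 h after the Sun.

15.1 h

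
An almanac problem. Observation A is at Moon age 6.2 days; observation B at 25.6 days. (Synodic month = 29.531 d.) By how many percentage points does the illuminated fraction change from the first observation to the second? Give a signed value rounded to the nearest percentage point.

-21 percentage points

θ₁ = 360° × 6.2/29.531 = 75.6°, f₁ = (1 − cos θ₁)/2 = 0.375.
θ₂ = 360° × 25.6/29.531 = 312.1°, f₂ = (1 − cos θ₂)/2 = 0.165.
Change = f₂ − f₁ = -0.211 → -21 percentage points.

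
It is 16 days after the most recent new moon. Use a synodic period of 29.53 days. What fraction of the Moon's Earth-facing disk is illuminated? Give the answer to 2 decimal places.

0.98

The Moon has covered 16/29.53 of its cycle, so θ ≈ 360° × 16/29.53 = 195.1°.
cos 195.1° = (-0.966), so f = (1 − (-0.966))/2 = 0.983.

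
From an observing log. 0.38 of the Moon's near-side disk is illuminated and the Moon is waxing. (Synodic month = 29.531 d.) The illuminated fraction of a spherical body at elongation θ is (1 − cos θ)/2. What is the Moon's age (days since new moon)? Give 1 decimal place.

6.2 days

cos θ = 1 − 2f = 0.240, giving a principal value of 76.1°.
Waxing ⇒ before full, so θ = 76.1°.
At 360°/29.531 d per day, 76.1° corresponds to 6.24 days.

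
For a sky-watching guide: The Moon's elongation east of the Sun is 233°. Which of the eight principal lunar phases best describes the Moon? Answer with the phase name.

waning gibbous

233° lies in the waning gibbous sector of the 8-phase cycle.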